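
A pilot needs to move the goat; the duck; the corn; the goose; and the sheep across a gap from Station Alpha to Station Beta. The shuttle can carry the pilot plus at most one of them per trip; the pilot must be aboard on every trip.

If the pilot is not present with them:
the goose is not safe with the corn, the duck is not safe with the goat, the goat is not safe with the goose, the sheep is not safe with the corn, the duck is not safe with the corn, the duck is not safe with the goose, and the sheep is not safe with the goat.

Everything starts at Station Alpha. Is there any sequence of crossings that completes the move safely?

No

Whatever the first load, the items left behind include a forbidden pair without the pilot. No opening move is safe, so no plan exists.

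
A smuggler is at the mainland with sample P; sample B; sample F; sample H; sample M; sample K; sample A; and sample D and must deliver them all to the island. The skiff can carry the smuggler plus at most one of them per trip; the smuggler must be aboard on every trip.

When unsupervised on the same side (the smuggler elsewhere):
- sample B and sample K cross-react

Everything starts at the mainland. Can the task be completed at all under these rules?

Yes

1. Smuggler goes to the island with sample B.  [the mainland: sample A, sample D, sample F, sample H, sample K, sample M, sample P | the island: sample B]
2. Smuggler goes back to the mainland alone.  [the mainland: sample A, sample D, sample F, sample H, sample K, sample M, sample P | the island: sample B]
3. Smuggler goes to the island with sample P.  [the mainland: sample A, sample D, sample F, sample H, sample K, sample M | the island: sample B, sample P]
4. Smuggler goes back to the mainland alone.  [the mainland: sample A, sample D, sample F, sample H, sample K, sample M | the island: sample B, sample P]
5. Smuggler goes to the island with sample F.  [the mainland: sample A, sample D, sample H, sample K, sample M | the island: sample B, sample F, sample P]
6. Smuggler goes back to the mainland alone.  [the mainland: sample A, sample D, sample H, sample K, sample M | the island: sample B, sample F, sample P]
7. Smuggler goes to the island with sample H.  [the mainland: sample A, sample D, sample K, sample M | the island: sample B, sample F, sample H, sample P]
8. Smuggler goes back to the mainland alone.  [the mainland: sample A, sample D, sample K, sample M | the island: sample B, sample F, sample H, sample P]
9. Smuggler goes to the island with sample M.  [the mainland: sample A, sample D, sample K | the island: sample B, sample F, sample H, sample M, sample P]
10. Smuggler goes back to the mainland alone.  [the mainland: sample A, sample D, sample K | the island: sample B, sample F, sample H, sample M, sample P]
11. Smuggler goes to the island with sample A.  [the mainland: sample D, sample K | the island: sample A, sample B, sample F, sample H, sample M, sample P]
12. Smuggler goes back to the mainland alone.  [the mainland: sample D, sample K | the island: sample A, sample B, sample F, sample H, sample M, sample P]
13. Smuggler goes to the island with sample D.  [the mainland: sample K | the island: sample A, sample B, sample D, sample F, sample H, sample M, sample P]
14. Smuggler goes back to the mainland alone.  [the mainland: sample K | the island: sample A, sample B, sample D, sample F, sample H, sample M, sample P]
15. Smuggler goes to the island with sample K.  [the mainland: — | the island: sample A, sample B, sample D, sample F, sample H, sample K, sample M, sample P]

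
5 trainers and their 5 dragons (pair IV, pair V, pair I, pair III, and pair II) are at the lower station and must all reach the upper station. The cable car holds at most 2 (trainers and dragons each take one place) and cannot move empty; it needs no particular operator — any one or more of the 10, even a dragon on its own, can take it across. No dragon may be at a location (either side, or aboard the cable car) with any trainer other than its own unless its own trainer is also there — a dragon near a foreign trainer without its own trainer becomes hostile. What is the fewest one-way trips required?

Following every safe sequence of crossings from the start, the most of the 10 that can be at the upper station as the cable car arrives there on crossings 1, 3, 5, 7 is 2, 3, 4, 5 respectively; the best ever achieved is 5 of 10.
From crossing 9 on, no configuration arises that was not already reachable earlier: only 82 distinct safe configurations (who is on which side, and where the cable car is) can ever be reached, none of them has everyone across, and every continuation just revisits them. So no valid plan exists.

impossible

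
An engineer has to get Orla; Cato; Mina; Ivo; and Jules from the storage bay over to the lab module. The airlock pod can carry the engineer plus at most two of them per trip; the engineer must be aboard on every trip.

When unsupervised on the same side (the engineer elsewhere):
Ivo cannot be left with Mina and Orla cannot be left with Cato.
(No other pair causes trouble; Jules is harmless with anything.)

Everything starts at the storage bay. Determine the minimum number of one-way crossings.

Counting alone: the engineer can take at most 2 across per trip to the lab module, so moving all 5 needs at least 3 loaded trips out, with a return between consecutive ones — at least 5 crossings.
The plan below uses exactly 5 crossings, so it is optimal:
1. Engineer goes to the lab module with Mina and Orla.  [the storage bay: Cato, Ivo, Jules | the lab module: Mina, Orla]
2. Engineer goes back to the storage bay alone.  [the storage bay: Cato, Ivo, Jules | the lab module: Mina, Orla]
3. Engineer goes to the lab module with Jules.  [the storage bay: Cato, Ivo | the lab module: Jules, Mina, Orla]
4. Engineer goes back to the storage bay alone.  [the storage bay: Cato, Ivo | the lab module: Jules, Mina, Orla]
5. Engineer goes to the lab module with Cato and Ivo.  [the storage bay: — | the lab module: Cato, Ivo, Jules, Mina, Orla]

5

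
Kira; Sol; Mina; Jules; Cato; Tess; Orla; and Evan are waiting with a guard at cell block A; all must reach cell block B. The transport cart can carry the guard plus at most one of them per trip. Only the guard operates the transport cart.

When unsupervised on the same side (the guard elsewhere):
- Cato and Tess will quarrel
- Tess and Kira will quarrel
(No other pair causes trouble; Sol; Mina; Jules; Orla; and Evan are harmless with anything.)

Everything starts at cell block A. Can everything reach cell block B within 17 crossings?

Yes

Yes — this plan uses 17 crossings (≤ 17):
1. Guard goes to cell block B with Tess.
2. Guard goes back to cell block A alone.
3. Guard goes to cell block B with Kira.
4. Guard goes back to cell block A with Tess.
5. Guard goes to cell block B with Cato.
6. Guard goes back to cell block A alone.
7. Guard goes to cell block B with Sol.
8. Guard goes back to cell block A alone.
9. Guard goes to cell block B with Mina.
10. Guard goes back to cell block A alone.
11. Guard goes to cell block B with Jules.
12. Guard goes back to cell block A alone.
13. Guard goes to cell block B with Orla.
14. Guard goes back to cell block A alone.
15. Guard goes to cell block B with Evan.
16. Guard goes back to cell block A alone.
17. Guard goes to cell block B with Tess.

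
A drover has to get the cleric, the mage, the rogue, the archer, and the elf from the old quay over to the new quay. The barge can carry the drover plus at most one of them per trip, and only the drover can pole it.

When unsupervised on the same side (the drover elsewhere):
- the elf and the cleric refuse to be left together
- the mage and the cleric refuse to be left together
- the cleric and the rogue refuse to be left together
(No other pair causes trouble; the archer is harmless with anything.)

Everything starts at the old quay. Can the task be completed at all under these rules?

No

Following every safe sequence of crossings from the start, the most of the 5 that can be at the new quay as the barge arrives there on crossings 1, 3, 5 is 1, 2, 3 respectively; the best ever achieved is 3 of 5.
From crossing 7 on, no configuration arises that was not already reachable earlier: only 18 distinct safe configurations (who is on which side, and where the barge is) can ever be reached, none of them has everyone across, and every continuation just revisits them. So no valid plan exists.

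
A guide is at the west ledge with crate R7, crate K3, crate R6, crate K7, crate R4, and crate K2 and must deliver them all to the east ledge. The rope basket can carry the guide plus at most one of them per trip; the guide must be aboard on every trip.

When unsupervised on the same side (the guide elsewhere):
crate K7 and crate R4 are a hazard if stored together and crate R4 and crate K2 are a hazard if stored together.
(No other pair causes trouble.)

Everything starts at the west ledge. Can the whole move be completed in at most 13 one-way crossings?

Yes

Yes — this plan uses 13 crossings (≤ 13):
1. Guide goes to the east ledge with crate R4.
2. Guide goes back to the west ledge alone.
3. Guide goes to the east ledge with crate R7.
4. Guide goes back to the west ledge alone.
5. Guide goes to the east ledge with crate K3.
6. Guide goes back to the west ledge alone.
7. Guide goes to the east ledge with crate R6.
8. Guide goes back to the west ledge alone.
9. Guide goes to the east ledge with crate K7.
10. Guide goes back to the west ledge with crate R4.
11. Guide goes to the east ledge with crate K2.
12. Guide goes back to the west ledge alone.
13. Guide goes to the east ledge with crate R4.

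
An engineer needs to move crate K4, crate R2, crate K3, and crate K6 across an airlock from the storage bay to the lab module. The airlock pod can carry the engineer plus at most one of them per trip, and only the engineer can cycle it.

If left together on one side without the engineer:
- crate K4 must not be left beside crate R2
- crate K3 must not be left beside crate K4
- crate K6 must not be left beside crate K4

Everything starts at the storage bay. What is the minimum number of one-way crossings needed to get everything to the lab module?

Following every safe sequence of crossings from the start, the most of the 4 that can be at the lab module as the airlock pod arrives there on crossings 1, 3 is 1, 2 respectively; the best ever achieved is 2 of 4.
From crossing 5 on, no configuration arises that was not already reachable earlier: only 9 distinct safe configurations (who is on which side, and where the airlock pod is) can ever be reached, none of them has everyone across, and every continuation just revisits them. So no valid plan exists.

impossible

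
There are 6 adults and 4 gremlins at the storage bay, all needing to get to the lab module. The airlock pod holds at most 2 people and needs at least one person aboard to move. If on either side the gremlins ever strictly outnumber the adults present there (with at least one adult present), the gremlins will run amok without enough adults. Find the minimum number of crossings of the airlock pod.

17

Counting alone: each trip to the lab module takes at most 2 across and each return brings at least 1 back, so after t trips out (and t−1 returns) at most 2t − (t−1) of the 10 are across; that first reaches 10 at t = 9, so at least 17 crossings are needed.
The plan below uses exactly 17 crossings, so it is optimal:
1. 2 gremlins → the lab module.  (the storage bay: 6A 2G; the lab module: 0A 2G)
2. 1 gremlin ← the storage bay.  (the storage bay: 6A 3G; the lab module: 0A 1G)
3. 2 gremlins → the lab module.  (the storage bay: 6A 1G; the lab module: 0A 3G)
4. 1 gremlin ← the storage bay.  (the storage bay: 6A 2G; the lab module: 0A 2G)
5. 2 adults → the lab module.  (the storage bay: 4A 2G; the lab module: 2A 2G)
6. 1 gremlin ← the storage bay.  (the storage bay: 4A 3G; the lab module: 2A 1G)
7. 1 adult and 1 gremlin → the lab module.  (the storage bay: 3A 2G; the lab module: 3A 2G)
8. 1 gremlin ← the storage bay.  (the storage bay: 3A 3G; the lab module: 3A 1G)
9. 2 gremlins → the lab module.  (the storage bay: 3A 1G; the lab module: 3A 3G)
10. 1 gremlin ← the storage bay.  (the storage bay: 3A 2G; the lab module: 3A 2G)
11. 1 adult and 1 gremlin → the lab module.  (the storage bay: 2A 1G; the lab module: 4A 3G)
12. 1 gremlin ← the storage bay.  (the storage bay: 2A 2G; the lab module: 4A 2G)
13. 2 gremlins → the lab module.  (the storage bay: 2A 0G; the lab module: 4A 4G)
14. 1 gremlin ← the storage bay.  (the storage bay: 2A 1G; the lab module: 4A 3G)
15. 1 adult and 1 gremlin → the lab module.  (the storage bay: 1A 0G; the lab module: 5A 4G)
16. 1 gremlin ← the storage bay.  (the storage bay: 1A 1G; the lab module: 5A 3G)
17. 1 adult and 1 gremlin → the lab module.  (the storage bay: 0A 0G; the lab module: 6A 4G)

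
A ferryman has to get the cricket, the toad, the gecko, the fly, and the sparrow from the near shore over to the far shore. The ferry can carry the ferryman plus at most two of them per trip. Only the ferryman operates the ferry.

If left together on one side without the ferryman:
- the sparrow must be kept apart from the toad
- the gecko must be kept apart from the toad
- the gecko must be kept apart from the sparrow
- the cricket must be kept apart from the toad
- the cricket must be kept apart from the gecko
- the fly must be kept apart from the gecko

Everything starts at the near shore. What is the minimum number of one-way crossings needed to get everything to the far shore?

7

Counting alone: the ferryman can take at most 2 across per trip to the far shore, so moving all 5 needs at least 3 loaded trips out, with a return between consecutive ones — at least 5 crossings.
The safety rule pushes this higher. Following every safe sequence of crossings, the most of the 5 that can be at the far shore as the ferry arrives there on crossing 5 is 4 — never all 5.
So no plan with fewer than 7 crossings exists, and this one achieves 7:
1. Ferryman goes to the far shore with the gecko and the toad.  [the near shore: the cricket, the fly, the sparrow | the far shore: the gecko, the toad]
2. Ferryman goes back to the near shore with the toad.  [the near shore: the cricket, the fly, the sparrow, the toad | the far shore: the gecko]
3. Ferryman goes to the far shore with the cricket and the sparrow.  [the near shore: the fly, the toad | the far shore: the cricket, the gecko, the sparrow]
4. Ferryman goes back to the near shore with the gecko.  [the near shore: the fly, the gecko, the toad | the far shore: the cricket, the sparrow]
5. Ferryman goes to the far shore with the fly and the toad.  [the near shore: the gecko | the far shore: the cricket, the fly, the sparrow, the toad]
6. Ferryman goes back to the near shore with the toad.  [the near shore: the gecko, the toad | the far shore: the cricket, the fly, the sparrow]
7. Ferryman goes to the far shore with the gecko and the toad.  [the near shore: — | the far shore: the cricket, the fly, the gecko, the sparrow, the toad]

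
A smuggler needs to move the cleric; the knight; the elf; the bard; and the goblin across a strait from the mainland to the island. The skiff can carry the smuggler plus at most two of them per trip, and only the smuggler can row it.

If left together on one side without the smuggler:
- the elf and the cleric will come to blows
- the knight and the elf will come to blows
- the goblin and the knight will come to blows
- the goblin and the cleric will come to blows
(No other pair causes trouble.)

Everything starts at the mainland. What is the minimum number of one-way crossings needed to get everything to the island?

5

Counting alone: the smuggler can take at most 2 across per trip to the island, so moving all 5 needs at least 3 loaded trips out, with a return between consecutive ones — at least 5 crossings.
The plan below uses exactly 5 crossings, so it is optimal:
1. Smuggler goes to the island with the cleric and the knight.
2. Smuggler goes back to the mainland alone.
3. Smuggler goes to the island with the bard.
4. Smuggler goes back to the mainland alone.
5. Smuggler goes to the island with the elf and the goblin.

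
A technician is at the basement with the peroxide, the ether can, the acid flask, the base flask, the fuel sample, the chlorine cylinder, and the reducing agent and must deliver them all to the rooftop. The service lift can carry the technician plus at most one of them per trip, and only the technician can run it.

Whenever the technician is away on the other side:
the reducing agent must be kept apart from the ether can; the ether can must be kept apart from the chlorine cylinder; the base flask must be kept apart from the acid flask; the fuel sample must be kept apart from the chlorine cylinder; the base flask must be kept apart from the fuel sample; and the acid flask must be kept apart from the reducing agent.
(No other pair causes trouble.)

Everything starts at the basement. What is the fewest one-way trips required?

Whatever the first load, the items left behind include a forbidden pair without the technician. No opening move is safe, so no plan exists.

impossible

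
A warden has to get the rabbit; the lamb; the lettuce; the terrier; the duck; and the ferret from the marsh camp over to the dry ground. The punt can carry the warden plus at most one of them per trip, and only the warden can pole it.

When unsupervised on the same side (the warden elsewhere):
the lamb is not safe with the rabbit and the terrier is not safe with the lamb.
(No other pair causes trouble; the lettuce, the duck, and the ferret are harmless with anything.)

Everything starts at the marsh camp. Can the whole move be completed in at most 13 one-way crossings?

Yes — this plan uses 13 crossings (≤ 13):
1. Warden goes to the dry ground with the lamb.
2. Warden goes back to the marsh camp alone.
3. Warden goes to the dry ground with the rabbit.
4. Warden goes back to the marsh camp with the lamb.
5. Warden goes to the dry ground with the terrier.
6. Warden goes back to the marsh camp alone.
7. Warden goes to the dry ground with the lettuce.
8. Warden goes back to the marsh camp alone.
9. Warden goes to the dry ground with the duck.
10. Warden goes back to the marsh camp alone.
11. Warden goes to the dry ground with the ferret.
12. Warden goes back to the marsh camp alone.
13. Warden goes to the dry ground with the lamb.

Yes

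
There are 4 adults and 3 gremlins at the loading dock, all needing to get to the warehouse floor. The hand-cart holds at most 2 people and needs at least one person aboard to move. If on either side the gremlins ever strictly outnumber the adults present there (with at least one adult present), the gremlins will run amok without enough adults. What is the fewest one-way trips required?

Counting alone: each trip to the warehouse floor takes at most 2 across and each return brings at least 1 back, so after t trips out (and t−1 returns) at most 2t − (t−1) of the 7 are across; that first reaches 7 at t = 6, so at least 11 crossings are needed.
The plan below uses exactly 11 crossings, so it is optimal:
1. 2 gremlins → the warehouse floor.  (the loading dock: 4A 1G; the warehouse floor: 0A 2G)
2. 1 gremlin ← the loading dock.  (the loading dock: 4A 2G; the warehouse floor: 0A 1G)
3. 2 gremlins → the warehouse floor.  (the loading dock: 4A 0G; the warehouse floor: 0A 3G)
4. 1 gremlin ← the loading dock.  (the loading dock: 4A 1G; the warehouse floor: 0A 2G)
5. 2 adults → the warehouse floor.  (the loading dock: 2A 1G; the warehouse floor: 2A 2G)
6. 1 gremlin ← the loading dock.  (the loading dock: 2A 2G; the warehouse floor: 2A 1G)
7. 1 adult and 1 gremlin → the warehouse floor.  (the loading dock: 1A 1G; the warehouse floor: 3A 2G)
8. 1 adult ← the loading dock.  (the loading dock: 2A 1G; the warehouse floor: 2A 2G)
9. 1 adult and 1 gremlin → the warehouse floor.  (the loading dock: 1A 0G; the warehouse floor: 3A 3G)
10. 1 gremlin ← the loading dock.  (the loading dock: 1A 1G; the warehouse floor: 3A 2G)
11. 1 adult and 1 gremlin → the warehouse floor.  (the loading dock: 0A 0G; the warehouse floor: 4A 3G)

11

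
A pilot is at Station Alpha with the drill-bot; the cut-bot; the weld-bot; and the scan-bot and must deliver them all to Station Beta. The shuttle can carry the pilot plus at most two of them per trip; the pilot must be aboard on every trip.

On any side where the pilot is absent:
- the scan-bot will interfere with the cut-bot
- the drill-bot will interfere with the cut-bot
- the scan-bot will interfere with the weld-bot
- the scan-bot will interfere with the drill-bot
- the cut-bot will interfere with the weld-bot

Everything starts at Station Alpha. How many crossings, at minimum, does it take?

Counting alone: the pilot can take at most 2 across per trip to Station Beta, so moving all 4 needs at least 2 loaded trips out, with a return between consecutive ones — at least 3 crossings.
The safety rule pushes this higher. Following every safe sequence of crossings, the most of the 4 that can be at Station Beta as the shuttle arrives there on crossing 3 is 3 — never all 4.
So no plan with fewer than 5 crossings exists, and this one achieves 5:
1. Pilot goes to Station Beta with the cut-bot and the scan-bot.  [Station Alpha: the drill-bot, the weld-bot | Station Beta: the cut-bot, the scan-bot]
2. Pilot goes back to Station Alpha with the cut-bot.  [Station Alpha: the cut-bot, the drill-bot, the weld-bot | Station Beta: the scan-bot]
3. Pilot goes to Station Beta with the drill-bot and the weld-bot.  [Station Alpha: the cut-bot | Station Beta: the drill-bot, the scan-bot, the weld-bot]
4. Pilot goes back to Station Alpha with the scan-bot.  [Station Alpha: the cut-bot, the scan-bot | Station Beta: the drill-bot, the weld-bot]
5. Pilot goes to Station Beta with the cut-bot and the scan-bot.  [Station Alpha: — | Station Beta: the cut-bot, the drill-bot, the scan-bot, the weld-bot]

5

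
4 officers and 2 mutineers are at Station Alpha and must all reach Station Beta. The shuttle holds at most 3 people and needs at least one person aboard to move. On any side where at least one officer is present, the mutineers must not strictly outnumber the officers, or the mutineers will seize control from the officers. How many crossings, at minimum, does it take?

Counting alone: each trip to Station Beta takes at most 3 across and each return brings at least 1 back, so after t trips out (and t−1 returns) at most 3t − (t−1) of the 6 are across; that first reaches 6 at t = 3, so at least 5 crossings are needed.
The plan below uses exactly 5 crossings, so it is optimal:
1. 2 mutineers → Station Beta.  (Station Alpha: 4O 0M; Station Beta: 0O 2M)
2. 1 mutineer ← Station Alpha.  (Station Alpha: 4O 1M; Station Beta: 0O 1M)
3. 2 officers and 1 mutineer → Station Beta.  (Station Alpha: 2O 0M; Station Beta: 2O 2M)
4. 1 mutineer ← Station Alpha.  (Station Alpha: 2O 1M; Station Beta: 2O 1M)
5. 2 officers and 1 mutineer → Station Beta.  (Station Alpha: 0O 0M; Station Beta: 4O 2M)

5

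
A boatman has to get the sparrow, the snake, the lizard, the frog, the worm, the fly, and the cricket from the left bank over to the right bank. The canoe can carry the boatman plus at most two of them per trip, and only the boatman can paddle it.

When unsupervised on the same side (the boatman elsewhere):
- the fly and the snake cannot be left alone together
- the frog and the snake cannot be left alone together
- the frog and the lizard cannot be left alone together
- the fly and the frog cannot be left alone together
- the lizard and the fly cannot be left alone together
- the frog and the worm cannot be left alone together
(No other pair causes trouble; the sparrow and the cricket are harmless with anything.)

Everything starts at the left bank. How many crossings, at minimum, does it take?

Counting alone: the boatman can take at most 2 across per trip to the right bank, so moving all 7 needs at least 4 loaded trips out, with a return between consecutive ones — at least 7 crossings.
The safety rule pushes this higher. Following every safe sequence of crossings, the most of the 7 that can be at the right bank as the canoe arrives there on crossings 7, 9 is 5, 6 respectively — never all 7.
So no plan with fewer than 11 crossings exists, and this one achieves 11:
1. Boatman goes to the right bank with the fly and the frog.  [the left bank: the cricket, the lizard, the snake, the sparrow, the worm | the right bank: the fly, the frog]
2. Boatman goes back to the left bank with the frog.  [the left bank: the cricket, the frog, the lizard, the snake, the sparrow, the worm | the right bank: the fly]
3. Boatman goes to the right bank with the frog and the sparrow.  [the left bank: the cricket, the lizard, the snake, the worm | the right bank: the fly, the frog, the sparrow]
4. Boatman goes back to the left bank with the frog.  [the left bank: the cricket, the frog, the lizard, the snake, the worm | the right bank: the fly, the sparrow]
5. Boatman goes to the right bank with the frog and the worm.  [the left bank: the cricket, the lizard, the snake | the right bank: the fly, the frog, the sparrow, the worm]
6. Boatman goes back to the left bank with the frog.  [the left bank: the cricket, the frog, the lizard, the snake | the right bank: the fly, the sparrow, the worm]
7. Boatman goes to the right bank with the lizard and the snake.  [the left bank: the cricket, the frog | the right bank: the fly, the lizard, the snake, the sparrow, the worm]
8. Boatman goes back to the left bank with the fly.  [the left bank: the cricket, the fly, the frog | the right bank: the lizard, the snake, the sparrow, the worm]
9. Boatman goes to the right bank with the cricket and the frog.  [the left bank: the fly | the right bank: the cricket, the frog, the lizard, the snake, the sparrow, the worm]
10. Boatman goes back to the left bank with the frog.  [the left bank: the fly, the frog | the right bank: the cricket, the lizard, the snake, the sparrow, the worm]
11. Boatman goes to the right bank with the fly and the frog.  [the left bank: — | the right bank: the cricket, the fly, the frog, the lizard, the snake, the sparrow, the worm]

11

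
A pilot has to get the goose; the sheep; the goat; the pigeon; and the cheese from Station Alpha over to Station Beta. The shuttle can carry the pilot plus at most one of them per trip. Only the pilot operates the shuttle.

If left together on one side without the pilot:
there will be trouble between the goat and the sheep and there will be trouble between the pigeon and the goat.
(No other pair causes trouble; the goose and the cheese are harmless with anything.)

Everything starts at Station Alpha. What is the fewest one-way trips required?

Counting alone: the pilot can take at most 1 across per trip to Station Beta, so moving all 5 needs at least 5 loaded trips out, with a return between consecutive ones — at least 9 crossings.
The safety rule pushes this higher. Following every safe sequence of crossings, the most of the 5 that can be at Station Beta as the shuttle arrives there on crossing 9 is 4 — never all 5.
So no plan with fewer than 11 crossings exists, and this one achieves 11:
1. Pilot goes to Station Beta with the goat.  [Station Alpha: the cheese, the goose, the pigeon, the sheep | Station Beta: the goat]
2. Pilot goes back to Station Alpha alone.  [Station Alpha: the cheese, the goose, the pigeon, the sheep | Station Beta: the goat]
3. Pilot goes to Station Beta with the goose.  [Station Alpha: the cheese, the pigeon, the sheep | Station Beta: the goat, the goose]
4. Pilot goes back to Station Alpha alone.  [Station Alpha: the cheese, the pigeon, the sheep | Station Beta: the goat, the goose]
5. Pilot goes to Station Beta with the sheep.  [Station Alpha: the cheese, the pigeon | Station Beta: the goat, the goose, the sheep]
6. Pilot goes back to Station Alpha with the goat.  [Station Alpha: the cheese, the goat, the pigeon | Station Beta: the goose, the sheep]
7. Pilot goes to Station Beta with the pigeon.  [Station Alpha: the cheese, the goat | Station Beta: the goose, the pigeon, the sheep]
8. Pilot goes back to Station Alpha alone.  [Station Alpha: the cheese, the goat | Station Beta: the goose, the pigeon, the sheep]
9. Pilot goes to Station Beta with the cheese.  [Station Alpha: the goat | Station Beta: the cheese, the goose, the pigeon, the sheep]
10. Pilot goes back to Station Alpha alone.  [Station Alpha: the goat | Station Beta: the cheese, the goose, the pigeon, the sheep]
11. Pilot goes to Station Beta with the goat.  [Station Alpha: — | Station Beta: the cheese, the goat, the goose, the pigeon, the sheep]

11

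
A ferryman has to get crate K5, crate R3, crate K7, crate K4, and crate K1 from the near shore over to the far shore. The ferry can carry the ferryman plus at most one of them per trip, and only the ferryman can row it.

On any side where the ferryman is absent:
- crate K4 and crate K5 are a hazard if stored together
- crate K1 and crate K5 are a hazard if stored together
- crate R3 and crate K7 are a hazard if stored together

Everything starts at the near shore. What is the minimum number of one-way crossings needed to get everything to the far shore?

impossible

Whatever the first load, the items left behind include a forbidden pair without the ferryman. No opening move is safe, so no plan exists.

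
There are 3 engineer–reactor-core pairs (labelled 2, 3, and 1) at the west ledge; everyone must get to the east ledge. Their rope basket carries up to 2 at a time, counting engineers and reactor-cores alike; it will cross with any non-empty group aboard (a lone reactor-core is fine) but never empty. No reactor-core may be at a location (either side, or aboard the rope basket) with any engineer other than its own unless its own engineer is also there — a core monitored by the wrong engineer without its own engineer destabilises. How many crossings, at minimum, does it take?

11

Counting alone: each trip to the east ledge takes at most 2 across and each return brings at least 1 back, so after t trips out (and t−1 returns) at most 2t − (t−1) of the 6 are across; that first reaches 6 at t = 5, so at least 9 crossings are needed.
The safety rule pushes this higher. Following every safe sequence of crossings, the most of the 6 that can be at the east ledge as the rope basket arrives there on crossing 9 is 5 — never all 6.
So no plan with fewer than 11 crossings exists, and this one achieves 11:
1. engineer 2 and reactor-core 2 cross → the east ledge.
2. engineer 2 crosses ← the west ledge.
3. reactor-core 1 and reactor-core 3 cross → the east ledge.
4. reactor-core 2 crosses ← the west ledge.
5. engineer 1 and engineer 3 cross → the east ledge.
6. engineer 3 and reactor-core 3 cross ← the west ledge.
7. engineer 2 and engineer 3 cross → the east ledge.
8. reactor-core 1 crosses ← the west ledge.
9. reactor-core 2 and reactor-core 3 cross → the east ledge.
10. engineer 1 crosses ← the west ledge.
11. engineer 1 and reactor-core 1 cross → the east ledge.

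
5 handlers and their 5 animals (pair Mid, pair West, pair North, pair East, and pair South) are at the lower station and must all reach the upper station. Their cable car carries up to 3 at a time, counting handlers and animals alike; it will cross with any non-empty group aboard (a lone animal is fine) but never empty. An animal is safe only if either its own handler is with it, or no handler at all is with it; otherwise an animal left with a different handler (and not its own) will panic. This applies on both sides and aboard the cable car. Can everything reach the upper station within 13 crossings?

Yes — this plan uses 11 crossings (≤ 13):
1. animal Mid and handler Mid cross → the upper station.
2. handler Mid crosses ← the lower station.
3. animal East, animal North, and animal West cross → the upper station.
4. animal Mid crosses ← the lower station.
5. handler East, handler North, and handler West cross → the upper station.
6. animal West and handler West cross ← the lower station.
7. handler Mid, handler South, and handler West cross → the upper station.
8. animal North crosses ← the lower station.
9. animal Mid and animal West cross → the upper station.
10. animal Mid crosses ← the lower station.
11. animal Mid, animal North, and animal South cross → the upper station.

Yes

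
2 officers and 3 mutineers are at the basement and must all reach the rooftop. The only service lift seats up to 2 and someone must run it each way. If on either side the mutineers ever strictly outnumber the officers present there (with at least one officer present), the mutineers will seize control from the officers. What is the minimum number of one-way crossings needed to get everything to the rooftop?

impossible

The mutineers already outnumber the officers at the basement before anyone moves, so the starting position itself is disallowed.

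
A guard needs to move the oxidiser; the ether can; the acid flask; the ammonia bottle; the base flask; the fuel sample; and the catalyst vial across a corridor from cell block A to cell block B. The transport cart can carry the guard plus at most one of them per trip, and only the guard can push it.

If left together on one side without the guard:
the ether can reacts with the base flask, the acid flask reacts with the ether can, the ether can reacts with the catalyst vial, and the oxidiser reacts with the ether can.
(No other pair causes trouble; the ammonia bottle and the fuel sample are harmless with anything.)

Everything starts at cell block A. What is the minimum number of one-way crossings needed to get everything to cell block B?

impossible

Following every safe sequence of crossings from the start, the most of the 7 that can be at cell block B as the transport cart arrives there on crossings 1, 3, 5, 7 is 1, 2, 3, 4 respectively; the best ever achieved is 4 of 7.
From crossing 9 on, no configuration arises that was not already reachable earlier: only 44 distinct safe configurations (who is on which side, and where the transport cart is) can ever be reached, none of them has everyone across, and every continuation just revisits them. So no valid plan exists.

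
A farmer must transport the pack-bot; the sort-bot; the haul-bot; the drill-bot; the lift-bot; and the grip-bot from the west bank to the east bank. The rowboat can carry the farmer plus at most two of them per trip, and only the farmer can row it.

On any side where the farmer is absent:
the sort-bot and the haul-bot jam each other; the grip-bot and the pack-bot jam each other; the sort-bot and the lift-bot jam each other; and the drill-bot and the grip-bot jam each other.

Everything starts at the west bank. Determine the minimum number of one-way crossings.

7

Counting alone: the farmer can take at most 2 across per trip to the east bank, so moving all 6 needs at least 3 loaded trips out, with a return between consecutive ones — at least 5 crossings.
The safety rule pushes this higher. Following every safe sequence of crossings, the most of the 6 that can be at the east bank as the rowboat arrives there on crossing 5 is 5 — never all 6.
So no plan with fewer than 7 crossings exists, and this one achieves 7:
1. Farmer goes to the east bank with the grip-bot and the sort-bot.
2. Farmer goes back to the west bank alone.
3. Farmer goes to the east bank with the haul-bot and the pack-bot.
4. Farmer goes back to the west bank with the grip-bot and the sort-bot.
5. Farmer goes to the east bank with the drill-bot and the lift-bot.
6. Farmer goes back to the west bank alone.
7. Farmer goes to the east bank with the grip-bot and the sort-bot.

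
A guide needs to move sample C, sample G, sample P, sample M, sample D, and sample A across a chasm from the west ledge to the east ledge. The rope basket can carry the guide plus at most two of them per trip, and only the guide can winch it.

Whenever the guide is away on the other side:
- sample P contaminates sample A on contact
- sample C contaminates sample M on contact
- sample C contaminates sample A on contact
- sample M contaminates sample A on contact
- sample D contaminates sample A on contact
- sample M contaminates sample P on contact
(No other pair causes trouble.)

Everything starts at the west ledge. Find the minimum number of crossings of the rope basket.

Counting alone: the guide can take at most 2 across per trip to the east ledge, so moving all 6 needs at least 3 loaded trips out, with a return between consecutive ones — at least 5 crossings.
The safety rule pushes this higher. Following every safe sequence of crossings, the most of the 6 that can be at the east ledge as the rope basket arrives there on crossings 5, 7 is 4, 5 respectively — never all 6.
So no plan with fewer than 9 crossings exists, and this one achieves 9:
1. Guide goes to the east ledge with sample A and sample M.
2. Guide goes back to the west ledge with sample M.
3. Guide goes to the east ledge with sample C and sample P.
4. Guide goes back to the west ledge with sample A.
5. Guide goes to the east ledge with sample A and sample G.
6. Guide goes back to the west ledge with sample A.
7. Guide goes to the east ledge with sample D and sample M.
8. Guide goes back to the west ledge with sample M.
9. Guide goes to the east ledge with sample A and sample M.

9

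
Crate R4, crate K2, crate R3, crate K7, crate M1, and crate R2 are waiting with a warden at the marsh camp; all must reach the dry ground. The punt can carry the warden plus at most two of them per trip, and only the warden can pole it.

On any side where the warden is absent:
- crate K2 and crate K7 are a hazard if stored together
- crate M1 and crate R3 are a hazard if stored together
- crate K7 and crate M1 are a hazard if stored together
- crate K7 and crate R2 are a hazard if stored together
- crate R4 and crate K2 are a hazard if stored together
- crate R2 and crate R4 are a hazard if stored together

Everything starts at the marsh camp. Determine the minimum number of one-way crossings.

Whatever the first load, the items left behind include a forbidden pair without the warden. No opening move is safe, so no plan exists.

impossible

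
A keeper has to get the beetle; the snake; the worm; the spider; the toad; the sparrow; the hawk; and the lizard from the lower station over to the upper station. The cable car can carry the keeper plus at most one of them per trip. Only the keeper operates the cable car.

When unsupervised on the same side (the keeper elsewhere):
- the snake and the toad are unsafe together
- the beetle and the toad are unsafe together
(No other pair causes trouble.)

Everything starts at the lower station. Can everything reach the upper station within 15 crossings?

Counting alone: the keeper can take at most 1 across per trip to the upper station, so moving all 8 needs at least 8 loaded trips out, with a return between consecutive ones — at least 15 crossings.
The safety rule pushes this higher. Following every safe sequence of crossings, the most of the 8 that can be at the upper station as the cable car arrives there on crossing 15 is 7 — never all 8.
So the move cannot be finished within 15 crossings. (The shortest complete plan takes 17:)
1. Keeper goes to the upper station with the toad.
2. Keeper goes back to the lower station alone.
3. Keeper goes to the upper station with the beetle.
4. Keeper goes back to the lower station with the toad.
5. Keeper goes to the upper station with the snake.
6. Keeper goes back to the lower station alone.
7. Keeper goes to the upper station with the worm.
8. Keeper goes back to the lower station alone.
9. Keeper goes to the upper station with the spider.
10. Keeper goes back to the lower station alone.
11. Keeper goes to the upper station with the sparrow.
12. Keeper goes back to the lower station alone.
13. Keeper goes to the upper station with the hawk.
14. Keeper goes back to the lower station alone.
15. Keeper goes to the upper station with the lizard.
16. Keeper goes back to the lower station alone.
17. Keeper goes to the upper station with the toad.

No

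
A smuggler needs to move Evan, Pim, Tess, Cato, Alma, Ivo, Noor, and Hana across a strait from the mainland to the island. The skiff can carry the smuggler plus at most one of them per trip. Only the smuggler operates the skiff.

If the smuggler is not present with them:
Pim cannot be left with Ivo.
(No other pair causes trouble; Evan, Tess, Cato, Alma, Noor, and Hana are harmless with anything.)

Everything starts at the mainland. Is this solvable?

1. Smuggler goes to the island with Pim.  [the mainland: Alma, Cato, Evan, Hana, Ivo, Noor, Tess | the island: Pim]
2. Smuggler goes back to the mainland alone.  [the mainland: Alma, Cato, Evan, Hana, Ivo, Noor, Tess | the island: Pim]
3. Smuggler goes to the island with Evan.  [the mainland: Alma, Cato, Hana, Ivo, Noor, Tess | the island: Evan, Pim]
4. Smuggler goes back to the mainland alone.  [the mainland: Alma, Cato, Hana, Ivo, Noor, Tess | the island: Evan, Pim]
5. Smuggler goes to the island with Tess.  [the mainland: Alma, Cato, Hana, Ivo, Noor | the island: Evan, Pim, Tess]
6. Smuggler goes back to the mainland alone.  [the mainland: Alma, Cato, Hana, Ivo, Noor | the island: Evan, Pim, Tess]
7. Smuggler goes to the island with Cato.  [the mainland: Alma, Hana, Ivo, Noor | the island: Cato, Evan, Pim, Tess]
8. Smuggler goes back to the mainland alone.  [the mainland: Alma, Hana, Ivo, Noor | the island: Cato, Evan, Pim, Tess]
9. Smuggler goes to the island with Alma.  [the mainland: Hana, Ivo, Noor | the island: Alma, Cato, Evan, Pim, Tess]
10. Smuggler goes back to the mainland alone.  [the mainland: Hana, Ivo, Noor | the island: Alma, Cato, Evan, Pim, Tess]
11. Smuggler goes to the island with Noor.  [the mainland: Hana, Ivo | the island: Alma, Cato, Evan, Noor, Pim, Tess]
12. Smuggler goes back to the mainland alone.  [the mainland: Hana, Ivo | the island: Alma, Cato, Evan, Noor, Pim, Tess]
13. Smuggler goes to the island with Hana.  [the mainland: Ivo | the island: Alma, Cato, Evan, Hana, Noor, Pim, Tess]
14. Smuggler goes back to the mainland alone.  [the mainland: Ivo | the island: Alma, Cato, Evan, Hana, Noor, Pim, Tess]
15. Smuggler goes to the island with Ivo.  [the mainland: — | the island: Alma, Cato, Evan, Hana, Ivo, Noor, Pim, Tess]

Yes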